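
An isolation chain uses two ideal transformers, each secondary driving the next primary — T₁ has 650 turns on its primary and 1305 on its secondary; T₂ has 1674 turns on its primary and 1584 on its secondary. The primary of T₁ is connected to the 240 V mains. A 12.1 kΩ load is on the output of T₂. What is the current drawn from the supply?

I_supply ≈ 0.0716 A

After T₁: V = 240.00 × 1305/650 = 481.85 V.
After T₂: V = 481.85 × 1584/1674 = 455.94 V.
I_load = 455.94/12100 = 0.037681 A, so P_out = 455.94 × 0.037681 = 17.180 W.
All ideal ⇒ P_in = P_out, so I_supply = 17.180/240 = 0.0716 A.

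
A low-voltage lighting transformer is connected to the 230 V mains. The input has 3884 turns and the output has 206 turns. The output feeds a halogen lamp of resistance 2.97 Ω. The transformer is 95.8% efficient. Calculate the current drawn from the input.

I_in ≈ 0.227 A

V_out = 230 × 206/3884 = 12.199 V.
I_out = V_out/R = 12.199/2.97 = 4.1073 A.
P_out = V_out I_out = 12.199 × 4.1073 = 50.104 W.
P_in = P_out/η = 50.104/0.958 = 52.301 W.
I_in = P_in/V_in = 52.301/230 = 0.227 A.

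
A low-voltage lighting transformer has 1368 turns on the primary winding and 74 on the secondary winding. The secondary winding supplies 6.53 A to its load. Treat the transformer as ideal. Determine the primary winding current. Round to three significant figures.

I_p ≈ 0.353 A

For an ideal transformer I_p/I_s = N_s/N_p, so I_p = 6.53 × 74/1368 = 0.353 A.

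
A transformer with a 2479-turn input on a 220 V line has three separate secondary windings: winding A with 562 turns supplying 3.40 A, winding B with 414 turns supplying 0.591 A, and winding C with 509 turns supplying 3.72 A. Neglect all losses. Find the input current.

V_A = 220 × 562/2479 = 49.875 V; V_B = 220 × 414/2479 = 36.741 V; V_C = 220 × 509/2479 = 45.171 V.
P_out = V_A I_A + V_B I_B + V_C I_C = 49.875×3.40 + 36.741×0.591 + 45.171×3.72 = 169.57 + 21.714 + 168.04 = 359.33 W.
Ideal ⇒ P_in = P_out, so I_in = P_out/V_in = 359.33/220 = 1.63 A.

I_in ≈ 1.63 A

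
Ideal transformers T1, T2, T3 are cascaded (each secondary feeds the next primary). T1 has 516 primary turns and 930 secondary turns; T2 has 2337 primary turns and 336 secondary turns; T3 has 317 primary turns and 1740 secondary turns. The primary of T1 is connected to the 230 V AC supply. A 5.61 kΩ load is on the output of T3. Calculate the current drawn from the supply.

After T1: V = 230.00 × 930/516 = 414.53 V.
After T2: V = 414.53 × 336/2337 = 59.599 V.
After T3: V = 59.599 × 1740/317 = 327.14 V.
I_load = 327.14/5610 = 0.058313 A, so P_out = 327.14 × 0.058313 = 19.077 W.
All ideal ⇒ P_in = P_out, so I_supply = 19.077/230 = 0.0829 A.

I_supply ≈ 0.0829 A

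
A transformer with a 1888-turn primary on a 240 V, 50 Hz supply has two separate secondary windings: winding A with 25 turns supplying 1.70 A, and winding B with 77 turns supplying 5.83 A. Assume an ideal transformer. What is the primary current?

I_p ≈ 0.260 A

V_A = 240 × 25/1888 = 3.1780 V; V_B = 240 × 77/1888 = 9.7881 V.
P_out = V_A I_A + V_B I_B = 3.1780×1.70 + 9.7881×5.83 = 5.4025 + 57.065 = 62.467 W.
Ideal ⇒ P_in = P_out, so I_p = P_out/V_p = 62.467/240 = 0.260 A.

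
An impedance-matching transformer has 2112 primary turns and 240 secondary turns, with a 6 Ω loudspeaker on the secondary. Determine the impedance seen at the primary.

Z_p = (N_p/N_s)² × Z_s = (2112/240)² × 6 = 465 Ω.

Z_p ≈ 465 Ω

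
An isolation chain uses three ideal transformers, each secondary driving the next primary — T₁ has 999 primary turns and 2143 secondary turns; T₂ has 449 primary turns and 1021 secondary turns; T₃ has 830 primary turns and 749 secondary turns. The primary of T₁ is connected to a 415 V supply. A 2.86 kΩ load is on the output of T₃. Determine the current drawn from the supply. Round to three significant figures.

I_supply ≈ 2.81 A

Secondary of T₁: V = 415.00 × 2143/999 = 890.24 V.
Secondary of T₂: V = 890.24 × 1021/449 = 2024.3 V.
Secondary of T₃: V = 2024.3 × 749/830 = 1826.8 V.
I_load = 1826.8/2860 = 0.63874 A, so P_out = 1826.8 × 0.63874 = 1166.8 W.
All ideal ⇒ P_in = P_out, so I_supply = 1166.8/415 = 2.81 A.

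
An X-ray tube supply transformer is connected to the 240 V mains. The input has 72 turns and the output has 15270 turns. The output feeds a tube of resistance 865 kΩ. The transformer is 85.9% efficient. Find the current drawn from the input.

V_out = 240 × 15270/72 = 50900 V.
I_out = V_out/R = 50900/865000 = 0.058844 A.
P_out = V_out I_out = 50900 × 0.058844 = 2995.2 W.
P_in = P_out/η = 2995.2/0.859 = 3486.8 W.
I_in = P_in/V_in = 3486.8/240 = 14.5 A.

I_in ≈ 14.5 A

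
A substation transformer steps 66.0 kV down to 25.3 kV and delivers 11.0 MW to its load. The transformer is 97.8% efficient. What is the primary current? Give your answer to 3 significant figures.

P_in = P_out/η = 1.10×10^7/0.978 = 1.1247×10^7 W.
I_p = P_in/V_p = 1.1247×10^7/66000 = 170 A.

I_p ≈ 170 A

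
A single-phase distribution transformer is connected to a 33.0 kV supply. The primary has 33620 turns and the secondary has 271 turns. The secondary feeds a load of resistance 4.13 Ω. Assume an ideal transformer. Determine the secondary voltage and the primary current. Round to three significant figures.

V_s = V_p × N_s/N_p = 33000 × 271/33620 = 266.00 V.
I_s = V_s/R = 266.00/4.13 = 64.407 A.
I_p = I_s × N_s/N_p = 64.407 × 271/33620 = 0.519 A.

V_s ≈ 266 V, I_p ≈ 0.519 A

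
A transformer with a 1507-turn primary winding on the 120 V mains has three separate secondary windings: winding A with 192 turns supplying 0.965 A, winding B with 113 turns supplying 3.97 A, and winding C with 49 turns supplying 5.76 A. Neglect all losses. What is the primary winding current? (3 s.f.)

V_A = 120 × 192/1507 = 15.289 V; V_B = 120 × 113/1507 = 8.9980 V; V_C = 120 × 49/1507 = 3.9018 V.
P_out = V_A I_A + V_B I_B + V_C I_C = 15.289×0.965 + 8.9980×3.97 + 3.9018×5.76 = 14.754 + 35.722 + 22.474 = 72.950 W.
Ideal ⇒ P_in = P_out, so I_p = P_out/V_p = 72.950/120 = 0.608 A.

I_p ≈ 0.608 A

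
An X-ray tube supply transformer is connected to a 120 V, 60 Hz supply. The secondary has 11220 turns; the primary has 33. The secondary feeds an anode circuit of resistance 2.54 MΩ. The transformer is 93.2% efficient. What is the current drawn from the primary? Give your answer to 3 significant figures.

V_s = 120 × 11220/33 = 40800 V.
I_s = V_s/R = 40800/(2.54×10^6) = 0.016063 A.
P_out = V_s I_s = 40800 × 0.016063 = 655.37 W.
P_in = P_out/η = 655.37/0.932 = 703.19 W.
I_p = P_in/V_p = 703.19/120 = 5.86 A.

I_p ≈ 5.86 A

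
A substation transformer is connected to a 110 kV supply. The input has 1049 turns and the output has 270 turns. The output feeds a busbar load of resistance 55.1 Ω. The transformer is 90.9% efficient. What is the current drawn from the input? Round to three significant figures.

I_in ≈ 145 A

V_out = 110000 × 270/1049 = 28313 V.
I_out = V_out/R = 28313/55.1 = 513.84 A.
P_out = V_out I_out = 28313 × 513.84 = 1.4548×10^7 W.
P_in = P_out/η = 1.4548×10^7/0.909 = 1.6005×10^7 W.
I_in = P_in/V_in = 1.6005×10^7/110000 = 145 A.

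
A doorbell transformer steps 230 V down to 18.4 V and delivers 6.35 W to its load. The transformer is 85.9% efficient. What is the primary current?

I_p ≈ 0.0321 A

P_in = P_out/η = 6.35/0.859 = 7.3923 W.
I_p = P_in/V_p = 7.3923/230 = 0.0321 A.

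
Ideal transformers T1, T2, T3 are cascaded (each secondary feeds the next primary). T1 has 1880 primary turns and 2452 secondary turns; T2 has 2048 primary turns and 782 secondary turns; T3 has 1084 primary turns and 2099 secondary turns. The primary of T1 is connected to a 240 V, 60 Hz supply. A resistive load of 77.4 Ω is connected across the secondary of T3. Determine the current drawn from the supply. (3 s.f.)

I_supply ≈ 2.88 A

Secondary of T1: V = 240.00 × 2452/1880 = 313.02 V.
Secondary of T2: V = 313.02 × 782/2048 = 119.52 V.
Secondary of T3: V = 119.52 × 2099/1084 = 231.44 V.
I_load = 231.44/77.4 = 2.9901 A, so P_out = 231.44 × 2.9901 = 692.03 W.
All ideal ⇒ P_in = P_out, so I_supply = 692.03/240 = 2.88 A.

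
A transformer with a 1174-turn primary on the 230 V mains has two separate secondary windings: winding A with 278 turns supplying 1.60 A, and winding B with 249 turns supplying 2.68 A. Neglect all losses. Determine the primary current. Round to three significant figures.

I_p ≈ 0.947 A

V_A = 230 × 278/1174 = 54.463 V; V_B = 230 × 249/1174 = 48.782 V.
P_out = V_A I_A + V_B I_B = 54.463×1.60 + 48.782×2.68 = 87.141 + 130.74 = 217.88 W.
Ideal ⇒ P_in = P_out, so I_p = P_out/V_p = 217.88/230 = 0.947 A.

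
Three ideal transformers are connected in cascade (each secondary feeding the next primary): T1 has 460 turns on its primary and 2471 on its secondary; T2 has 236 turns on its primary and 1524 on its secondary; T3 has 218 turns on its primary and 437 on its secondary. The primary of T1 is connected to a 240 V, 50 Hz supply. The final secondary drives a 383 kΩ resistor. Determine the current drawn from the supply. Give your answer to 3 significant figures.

I_supply ≈ 3.03 A

After T1: V = 240.00 × 2471/460 = 1289.2 V.
After T2: V = 1289.2 × 1524/236 = 8325.3 V.
After T3: V = 8325.3 × 437/218 = 16689 V.
I_load = 16689/383000 = 0.043574 A, so P_out = 16689 × 0.043574 = 727.19 W.
All ideal ⇒ P_in = P_out, so I_supply = 727.19/240 = 3.03 A.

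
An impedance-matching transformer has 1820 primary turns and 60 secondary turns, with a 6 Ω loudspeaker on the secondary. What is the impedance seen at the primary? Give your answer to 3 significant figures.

Z_p = (N_p/N_s)² × Z_s = (1820/60)² × 6 = 5520 Ω.

Z_p ≈ 5520 Ω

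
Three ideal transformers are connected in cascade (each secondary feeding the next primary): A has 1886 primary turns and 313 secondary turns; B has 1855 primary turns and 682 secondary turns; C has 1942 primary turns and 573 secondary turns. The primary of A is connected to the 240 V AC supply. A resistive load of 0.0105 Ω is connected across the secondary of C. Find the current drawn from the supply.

I_supply ≈ 7.41 A

After A: V = 240.00 × 313/1886 = 39.830 V.
After B: V = 39.830 × 682/1855 = 14.644 V.
After C: V = 14.644 × 573/1942 = 4.3208 V.
I_load = 4.3208/0.0105 = 411.50 A, so P_out = 4.3208 × 411.50 = 1778.0 W.
All ideal ⇒ P_in = P_out, so I_supply = 1778.0/240 = 7.41 A.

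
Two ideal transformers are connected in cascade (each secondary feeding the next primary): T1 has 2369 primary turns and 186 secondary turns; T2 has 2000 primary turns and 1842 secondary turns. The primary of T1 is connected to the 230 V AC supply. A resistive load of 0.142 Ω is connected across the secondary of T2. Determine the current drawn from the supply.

I_supply ≈ 8.47 A

After T1: V = 230.00 × 186/2369 = 18.058 V.
After T2: V = 18.058 × 1842/2000 = 16.632 V.
I_load = 16.632/0.142 = 117.12 A, so P_out = 16.632 × 117.12 = 1948.0 W.
All ideal ⇒ P_in = P_out, so I_supply = 1948.0/230 = 8.47 A.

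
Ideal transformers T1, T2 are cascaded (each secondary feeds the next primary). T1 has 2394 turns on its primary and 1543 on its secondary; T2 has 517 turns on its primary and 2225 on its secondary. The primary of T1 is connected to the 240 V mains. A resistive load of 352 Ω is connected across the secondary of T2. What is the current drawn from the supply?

Secondary of T1: V = 240.00 × 1543/2394 = 154.69 V.
Secondary of T2: V = 154.69 × 2225/517 = 665.72 V.
I_load = 665.72/352 = 1.8913 A, so P_out = 665.72 × 1.8913 = 1259.0 W.
All ideal ⇒ P_in = P_out, so I_supply = 1259.0/240 = 5.25 A.

I_supply ≈ 5.25 A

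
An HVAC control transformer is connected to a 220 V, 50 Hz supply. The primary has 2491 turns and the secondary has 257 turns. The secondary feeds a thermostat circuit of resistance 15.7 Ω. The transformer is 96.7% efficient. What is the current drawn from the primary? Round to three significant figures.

I_p ≈ 0.154 A

V_s = 220 × 257/2491 = 22.698 V.
I_s = V_s/R = 22.698/15.7 = 1.4457 A.
P_out = V_s I_s = 22.698 × 1.4457 = 32.814 W.
P_in = P_out/η = 32.814/0.967 = 33.934 W.
I_p = P_in/V_p = 33.934/220 = 0.154 A.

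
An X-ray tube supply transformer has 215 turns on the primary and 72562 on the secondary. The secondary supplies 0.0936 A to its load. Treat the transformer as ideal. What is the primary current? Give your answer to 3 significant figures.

For an ideal transformer I_p/I_s = N_s/N_p, so I_p = 0.0936 × 72562/215 = 31.6 A.

I_p ≈ 31.6 A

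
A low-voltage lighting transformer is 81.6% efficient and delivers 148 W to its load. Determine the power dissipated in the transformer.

P_loss ≈ 33.4 W

P_in = P_out/η = 148/0.816 = 181.373 W.
P_loss = P_in − P_out = 181.373 − 148 = 33.4 W.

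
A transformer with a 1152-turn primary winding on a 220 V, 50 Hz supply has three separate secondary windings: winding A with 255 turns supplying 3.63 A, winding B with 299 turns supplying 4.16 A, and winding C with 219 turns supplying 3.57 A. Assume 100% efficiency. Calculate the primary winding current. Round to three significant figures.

I_p ≈ 2.56 A

V_A = 220 × 255/1152 = 48.698 V; V_B = 220 × 299/1152 = 57.101 V; V_C = 220 × 219/1152 = 41.823 V.
P_out = V_A I_A + V_B I_B + V_C I_C = 48.698×3.63 + 57.101×4.16 + 41.823×3.57 = 176.77 + 237.54 + 149.31 = 563.62 W.
Ideal ⇒ P_in = P_out, so I_p = P_out/V_p = 563.62/220 = 2.56 A.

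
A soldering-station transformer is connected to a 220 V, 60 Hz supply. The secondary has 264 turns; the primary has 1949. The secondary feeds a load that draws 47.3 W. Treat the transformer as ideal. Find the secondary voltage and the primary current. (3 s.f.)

V_s = V_p × N_s/N_p = 220 × 264/1949 = 29.800 V.
I_s = P/V_s = 47.3/29.800 = 1.5873 A.
I_p = I_s × N_s/N_p = 1.5873 × 264/1949 = 0.215 A.

V_s ≈ 29.8 V, I_p ≈ 0.215 A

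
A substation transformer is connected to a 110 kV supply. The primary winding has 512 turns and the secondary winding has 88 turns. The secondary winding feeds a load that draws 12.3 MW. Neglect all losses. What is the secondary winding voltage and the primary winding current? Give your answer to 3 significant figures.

V_s ≈ 18900 V, I_p ≈ 112 A

V_s = V_p × N_s/N_p = 110000 × 88/512 = 18906 V.
I_s = P/V_s = 1.23×10^7/18906 = 650.58 A.
I_p = I_s × N_s/N_p = 650.58 × 88/512 = 112 A.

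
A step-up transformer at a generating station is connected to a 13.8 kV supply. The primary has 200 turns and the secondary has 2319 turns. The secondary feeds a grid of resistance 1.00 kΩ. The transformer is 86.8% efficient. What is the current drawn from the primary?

I_p ≈ 2140 A

V_s = 13800 × 2319/200 = 160010 V.
I_s = V_s/R = 160010/1000 = 160.01 A.
P_out = V_s I_s = 160010 × 160.01 = 2.5604×10^7 W.
P_in = P_out/η = 2.5604×10^7/0.868 = 2.9497×10^7 W.
I_p = P_in/V_p = 2.9497×10^7/13800 = 2140 A.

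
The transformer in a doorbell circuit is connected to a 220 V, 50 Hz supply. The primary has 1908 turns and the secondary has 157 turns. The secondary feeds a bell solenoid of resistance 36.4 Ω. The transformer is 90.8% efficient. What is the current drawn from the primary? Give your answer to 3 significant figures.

V_s = 220 × 157/1908 = 18.103 V.
I_s = V_s/R = 18.103/36.4 = 0.49733 A.
P_out = V_s I_s = 18.103 × 0.49733 = 9.0030 W.
P_in = P_out/η = 9.0030/0.908 = 9.9152 W.
I_p = P_in/V_p = 9.9152/220 = 0.0451 A.

I_p ≈ 0.0451 A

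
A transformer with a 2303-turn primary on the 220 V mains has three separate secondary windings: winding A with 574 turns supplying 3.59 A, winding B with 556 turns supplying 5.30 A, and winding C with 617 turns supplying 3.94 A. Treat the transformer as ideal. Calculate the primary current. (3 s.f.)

I_p ≈ 3.23 A

V_A = 220 × 574/2303 = 54.833 V; V_B = 220 × 556/2303 = 53.113 V; V_C = 220 × 617/2303 = 58.941 V.
P_out = V_A I_A + V_B I_B + V_C I_C = 54.833×3.59 + 53.113×5.30 + 58.941×3.94 = 196.85 + 281.50 + 232.23 = 710.58 W.
Ideal ⇒ P_in = P_out, so I_p = P_out/V_p = 710.58/220 = 3.23 A.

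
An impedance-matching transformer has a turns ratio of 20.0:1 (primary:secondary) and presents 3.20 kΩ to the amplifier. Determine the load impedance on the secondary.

Z_s ≈ 8.00 Ω

Z_s = Z_p/(N_p/N_s)² = 3200/20.0² = 8.00 Ω.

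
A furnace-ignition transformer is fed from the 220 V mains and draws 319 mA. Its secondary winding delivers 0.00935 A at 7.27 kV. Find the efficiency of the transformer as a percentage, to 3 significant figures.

P_in = 220 × 0.319 = 70.1800 W.
P_out = 7270 × 0.00935 = 67.9745 W.
η = P_out/P_in = 67.9745/70.1800 = 0.969.

η ≈ 96.9%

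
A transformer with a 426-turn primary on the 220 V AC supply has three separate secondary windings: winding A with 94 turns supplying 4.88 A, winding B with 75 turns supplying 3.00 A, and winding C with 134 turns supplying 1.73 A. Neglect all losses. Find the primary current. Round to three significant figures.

I_p ≈ 2.15 A

V_A = 220 × 94/426 = 48.545 V; V_B = 220 × 75/426 = 38.732 V; V_C = 220 × 134/426 = 69.202 V.
P_out = V_A I_A + V_B I_B + V_C I_C = 48.545×4.88 + 38.732×3.00 + 69.202×1.73 = 236.90 + 116.20 + 119.72 = 472.81 W.
Ideal ⇒ P_in = P_out, so I_p = P_out/V_p = 472.81/220 = 2.15 A.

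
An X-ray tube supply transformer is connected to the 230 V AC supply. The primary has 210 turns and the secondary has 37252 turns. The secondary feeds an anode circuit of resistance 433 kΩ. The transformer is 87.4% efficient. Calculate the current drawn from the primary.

V_s = 230 × 37252/210 = 40800 V.
I_s = V_s/R = 40800/433000 = 0.094226 A.
P_out = V_s I_s = 40800 × 0.094226 = 3844.4 W.
P_in = P_out/η = 3844.4/0.874 = 4398.6 W.
I_p = P_in/V_p = 4398.6/230 = 19.1 A.

I_p ≈ 19.1 A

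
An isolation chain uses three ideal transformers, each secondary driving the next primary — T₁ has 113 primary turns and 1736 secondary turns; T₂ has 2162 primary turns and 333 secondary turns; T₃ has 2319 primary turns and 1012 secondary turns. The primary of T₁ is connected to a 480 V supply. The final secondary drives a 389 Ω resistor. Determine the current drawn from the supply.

I_supply ≈ 1.32 A

Secondary of T₁: V = 480.00 × 1736/113 = 7374.2 V.
Secondary of T₂: V = 7374.2 × 333/2162 = 1135.8 V.
Secondary of T₃: V = 1135.8 × 1012/2319 = 495.66 V.
I_load = 495.66/389 = 1.2742 A, so P_out = 495.66 × 1.2742 = 631.56 W.
All ideal ⇒ P_in = P_out, so I_supply = 631.56/480 = 1.32 A.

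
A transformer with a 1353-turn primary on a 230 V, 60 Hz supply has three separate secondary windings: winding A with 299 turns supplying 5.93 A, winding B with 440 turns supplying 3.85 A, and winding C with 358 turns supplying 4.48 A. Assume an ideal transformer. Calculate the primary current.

V_A = 230 × 299/1353 = 50.828 V; V_B = 230 × 440/1353 = 74.797 V; V_C = 230 × 358/1353 = 60.857 V.
P_out = V_A I_A + V_B I_B + V_C I_C = 50.828×5.93 + 74.797×3.85 + 60.857×4.48 = 301.41 + 287.97 + 272.64 = 862.02 W.
Ideal ⇒ P_in = P_out, so I_p = P_out/V_p = 862.02/230 = 3.75 A.

I_p ≈ 3.75 A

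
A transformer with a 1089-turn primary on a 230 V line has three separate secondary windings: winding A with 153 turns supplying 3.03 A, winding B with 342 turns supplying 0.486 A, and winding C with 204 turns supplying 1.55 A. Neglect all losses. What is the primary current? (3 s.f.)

I_p ≈ 0.869 A

V_A = 230 × 153/1089 = 32.314 V; V_B = 230 × 342/1089 = 72.231 V; V_C = 230 × 204/1089 = 43.085 V.
P_out = V_A I_A + V_B I_B + V_C I_C = 32.314×3.03 + 72.231×0.486 + 43.085×1.55 = 97.912 + 35.104 + 66.782 = 199.80 W.
Ideal ⇒ P_in = P_out, so I_p = P_out/V_p = 199.80/230 = 0.869 A.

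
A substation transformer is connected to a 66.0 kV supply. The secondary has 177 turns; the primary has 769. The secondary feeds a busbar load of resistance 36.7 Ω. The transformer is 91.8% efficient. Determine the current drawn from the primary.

V_s = 66000 × 177/769 = 15191 V.
I_s = V_s/R = 15191/36.7 = 413.93 A.
P_out = V_s I_s = 15191 × 413.93 = 6.2880×10^6 W.
P_in = P_out/η = 6.2880×10^6/0.918 = 6.8497×10^6 W.
I_p = P_in/V_p = 6.8497×10^6/66000 = 104 A.

I_p ≈ 104 A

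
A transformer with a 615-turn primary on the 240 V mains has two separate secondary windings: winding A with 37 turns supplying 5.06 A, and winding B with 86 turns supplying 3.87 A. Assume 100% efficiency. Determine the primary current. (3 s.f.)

V_A = 240 × 37/615 = 14.439 V; V_B = 240 × 86/615 = 33.561 V.
P_out = V_A I_A + V_B I_B = 14.439×5.06 + 33.561×3.87 = 73.061 + 129.88 = 202.94 W.
Ideal ⇒ P_in = P_out, so I_p = P_out/V_p = 202.94/240 = 0.846 A.

I_p ≈ 0.846 A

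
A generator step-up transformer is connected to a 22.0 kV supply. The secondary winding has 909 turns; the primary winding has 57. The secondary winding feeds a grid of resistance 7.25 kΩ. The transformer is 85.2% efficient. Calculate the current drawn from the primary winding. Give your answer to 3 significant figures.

I_p ≈ 906 A

V_s = 22000 × 909/57 = 350840 V.
I_s = V_s/R = 350840/7250 = 48.392 A.
P_out = V_s I_s = 350840 × 48.392 = 1.6978×10^7 W.
P_in = P_out/η = 1.6978×10^7/0.852 = 1.9927×10^7 W.
I_p = P_in/V_p = 1.9927×10^7/22000 = 906 A.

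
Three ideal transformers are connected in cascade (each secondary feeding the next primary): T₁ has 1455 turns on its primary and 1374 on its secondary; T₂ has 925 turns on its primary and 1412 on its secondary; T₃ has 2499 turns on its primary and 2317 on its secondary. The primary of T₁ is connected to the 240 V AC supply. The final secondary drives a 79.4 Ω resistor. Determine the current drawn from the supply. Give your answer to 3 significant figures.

After T₁: V = 240.00 × 1374/1455 = 226.64 V.
After T₂: V = 226.64 × 1412/925 = 345.96 V.
After T₃: V = 345.96 × 2317/2499 = 320.77 V.
I_load = 320.77/79.4 = 4.0399 A, so P_out = 320.77 × 4.0399 = 1295.9 W.
All ideal ⇒ P_in = P_out, so I_supply = 1295.9/240 = 5.40 A.

I_supply ≈ 5.40 A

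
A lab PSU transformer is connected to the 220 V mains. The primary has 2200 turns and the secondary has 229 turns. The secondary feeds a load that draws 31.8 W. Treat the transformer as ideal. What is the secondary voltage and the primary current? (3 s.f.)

V_s ≈ 22.9 V, I_p ≈ 0.145 A

V_s = V_p × N_s/N_p = 220 × 229/2200 = 22.900 V.
I_s = P/V_s = 31.8/22.900 = 1.3886 A.
I_p = I_s × N_s/N_p = 1.3886 × 229/2200 = 0.145 A.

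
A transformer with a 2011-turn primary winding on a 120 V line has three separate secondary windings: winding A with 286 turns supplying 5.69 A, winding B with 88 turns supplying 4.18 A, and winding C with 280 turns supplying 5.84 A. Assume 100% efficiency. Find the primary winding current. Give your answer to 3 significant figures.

I_p ≈ 1.81 A

V_A = 120 × 286/2011 = 17.066 V; V_B = 120 × 88/2011 = 5.2511 V; V_C = 120 × 280/2011 = 16.708 V.
P_out = V_A I_A + V_B I_B + V_C I_C = 17.066×5.69 + 5.2511×4.18 + 16.708×5.84 = 97.106 + 21.950 + 97.575 = 216.63 W.
Ideal ⇒ P_in = P_out, so I_p = P_out/V_p = 216.63/120 = 1.81 A.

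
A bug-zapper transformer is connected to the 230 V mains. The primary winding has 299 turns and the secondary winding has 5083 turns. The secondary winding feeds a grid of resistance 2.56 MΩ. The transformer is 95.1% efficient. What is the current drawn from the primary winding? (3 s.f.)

I_p ≈ 0.0273 A

V_s = 230 × 5083/299 = 3910.0 V.
I_s = V_s/R = 3910.0/(2.56×10^6) = 0.0015273 A.
P_out = V_s I_s = 3910.0 × 0.0015273 = 5.9719 W.
P_in = P_out/η = 5.9719/0.951 = 6.2796 W.
I_p = P_in/V_p = 6.2796/230 = 0.0273 A.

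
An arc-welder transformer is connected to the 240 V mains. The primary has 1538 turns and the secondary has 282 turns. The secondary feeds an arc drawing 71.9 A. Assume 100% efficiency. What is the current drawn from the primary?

For an ideal transformer I_p N_p = I_s N_s, so I_p = 71.9 × 282/1538 = 13.2 A.

I_p ≈ 13.2 A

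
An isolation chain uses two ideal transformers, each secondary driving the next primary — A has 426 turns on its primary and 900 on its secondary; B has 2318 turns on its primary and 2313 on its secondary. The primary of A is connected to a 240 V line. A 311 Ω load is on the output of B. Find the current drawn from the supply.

I_supply ≈ 3.43 A

After A: V = 240.00 × 900/426 = 507.04 V.
After B: V = 507.04 × 2313/2318 = 505.95 V.
I_load = 505.95/311 = 1.6268 A, so P_out = 505.95 × 1.6268 = 823.10 W.
All ideal ⇒ P_in = P_out, so I_supply = 823.10/240 = 3.43 A.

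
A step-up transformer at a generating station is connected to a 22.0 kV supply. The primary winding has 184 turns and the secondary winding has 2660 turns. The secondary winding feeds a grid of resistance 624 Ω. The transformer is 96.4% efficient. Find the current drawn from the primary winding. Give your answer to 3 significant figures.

V_s = 22000 × 2660/184 = 318040 V.
I_s = V_s/R = 318040/624 = 509.69 A.
P_out = V_s I_s = 318040 × 509.69 = 1.6210×10^8 W.
P_in = P_out/η = 1.6210×10^8/0.964 = 1.6816×10^8 W.
I_p = P_in/V_p = 1.6816×10^8/22000 = 7640 A.

I_p ≈ 7640 A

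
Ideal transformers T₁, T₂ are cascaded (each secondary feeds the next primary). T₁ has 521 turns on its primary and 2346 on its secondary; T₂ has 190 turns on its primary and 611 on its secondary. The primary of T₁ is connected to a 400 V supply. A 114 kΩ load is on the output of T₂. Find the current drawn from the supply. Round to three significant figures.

I_supply ≈ 0.736 A

Secondary of T₁: V = 400.00 × 2346/521 = 1801.2 V.
Secondary of T₂: V = 1801.2 × 611/190 = 5792.1 V.
I_load = 5792.1/114000 = 0.050808 A, so P_out = 5792.1 × 0.050808 = 294.29 W.
All ideal ⇒ P_in = P_out, so I_supply = 294.29/400 = 0.736 A.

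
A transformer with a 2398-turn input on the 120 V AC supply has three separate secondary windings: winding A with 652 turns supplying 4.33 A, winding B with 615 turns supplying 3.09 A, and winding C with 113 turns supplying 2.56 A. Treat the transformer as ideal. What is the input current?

V_A = 120 × 652/2398 = 32.627 V; V_B = 120 × 615/2398 = 30.776 V; V_C = 120 × 113/2398 = 5.6547 V.
P_out = V_A I_A + V_B I_B + V_C I_C = 32.627×4.33 + 30.776×3.09 + 5.6547×2.56 = 141.28 + 95.097 + 14.476 = 250.85 W.
Ideal ⇒ P_in = P_out, so I_in = P_out/V_in = 250.85/120 = 2.09 A.

I_in ≈ 2.09 A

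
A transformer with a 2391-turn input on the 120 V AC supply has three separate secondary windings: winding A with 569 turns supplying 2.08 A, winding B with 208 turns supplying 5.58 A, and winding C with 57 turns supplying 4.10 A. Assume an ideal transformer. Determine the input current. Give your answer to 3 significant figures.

V_A = 120 × 569/2391 = 28.557 V; V_B = 120 × 208/2391 = 10.439 V; V_C = 120 × 57/2391 = 2.8607 V.
P_out = V_A I_A + V_B I_B + V_C I_C = 28.557×2.08 + 10.439×5.58 + 2.8607×4.10 = 59.399 + 58.250 + 11.729 = 129.38 W.
Ideal ⇒ P_in = P_out, so I_in = P_out/V_in = 129.38/120 = 1.08 A.

I_in ≈ 1.08 A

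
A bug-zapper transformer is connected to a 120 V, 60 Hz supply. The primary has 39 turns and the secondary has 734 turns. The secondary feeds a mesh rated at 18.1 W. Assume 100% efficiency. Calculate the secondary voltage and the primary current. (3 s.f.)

V_s ≈ 2260 V, I_p ≈ 0.151 A

V_s = V_p × N_s/N_p = 120 × 734/39 = 2258.5 V.
I_s = P/V_s = 18.1/2258.5 = 0.0080143 A.
I_p = I_s × N_s/N_p = 0.0080143 × 734/39 = 0.151 A.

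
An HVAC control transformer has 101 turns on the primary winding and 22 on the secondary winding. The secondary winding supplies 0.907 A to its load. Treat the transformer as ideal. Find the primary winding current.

I_p ≈ 0.198 A

For an ideal transformer I_p/I_s = N_s/N_p, so I_p = 0.907 × 22/101 = 0.198 A.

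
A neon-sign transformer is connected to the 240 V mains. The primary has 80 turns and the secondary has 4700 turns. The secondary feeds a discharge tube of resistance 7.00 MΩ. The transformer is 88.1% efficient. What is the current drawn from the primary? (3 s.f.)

V_s = 240 × 4700/80 = 14100 V.
I_s = V_s/R = 14100/(7.00×10^6) = 0.0020143 A.
P_out = V_s I_s = 14100 × 0.0020143 = 28.401 W.
P_in = P_out/η = 28.401/0.881 = 32.238 W.
I_p = P_in/V_p = 32.238/240 = 0.134 A.

I_p ≈ 0.134 A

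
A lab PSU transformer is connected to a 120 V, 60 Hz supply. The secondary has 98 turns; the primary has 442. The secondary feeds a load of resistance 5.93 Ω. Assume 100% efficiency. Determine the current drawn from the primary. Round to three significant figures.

I_p ≈ 0.995 A

V_s = V_p × N_s/N_p = 120 × 98/442 = 26.606 V.
I_s = V_s/R = 26.606/5.93 = 4.4867 A.
For an ideal transformer I_p N_p = I_s N_s, so I_p = 4.4867 × 98/442 = 0.995 A.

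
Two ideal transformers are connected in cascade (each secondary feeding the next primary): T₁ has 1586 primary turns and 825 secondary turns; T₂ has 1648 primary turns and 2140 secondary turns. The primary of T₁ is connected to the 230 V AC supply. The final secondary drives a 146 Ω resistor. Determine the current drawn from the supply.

After T₁: V = 230.00 × 825/1586 = 119.64 V.
After T₂: V = 119.64 × 2140/1648 = 155.36 V.
I_load = 155.36/146 = 1.0641 A, so P_out = 155.36 × 1.0641 = 165.32 W.
All ideal ⇒ P_in = P_out, so I_supply = 165.32/230 = 0.719 A.

I_supply ≈ 0.719 A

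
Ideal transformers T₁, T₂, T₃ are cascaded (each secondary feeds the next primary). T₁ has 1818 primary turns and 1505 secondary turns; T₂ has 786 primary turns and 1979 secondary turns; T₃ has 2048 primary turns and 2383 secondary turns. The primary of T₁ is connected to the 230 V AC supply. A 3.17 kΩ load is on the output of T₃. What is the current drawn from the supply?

Secondary of T₁: V = 230.00 × 1505/1818 = 190.40 V.
Secondary of T₂: V = 190.40 × 1979/786 = 479.40 V.
Secondary of T₃: V = 479.40 × 2383/2048 = 557.81 V.
I_load = 557.81/3170 = 0.17597 A, so P_out = 557.81 × 0.17597 = 98.156 W.
All ideal ⇒ P_in = P_out, so I_supply = 98.156/230 = 0.427 A.

I_supply ≈ 0.427 A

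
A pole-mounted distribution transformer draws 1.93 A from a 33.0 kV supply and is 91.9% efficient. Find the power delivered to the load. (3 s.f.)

P_in = V_p I_p = 33000 × 1.93 = 63690 W.
P_out = η P_in = 0.919 × 63690 = 58500 W.

P_out ≈ 58500 W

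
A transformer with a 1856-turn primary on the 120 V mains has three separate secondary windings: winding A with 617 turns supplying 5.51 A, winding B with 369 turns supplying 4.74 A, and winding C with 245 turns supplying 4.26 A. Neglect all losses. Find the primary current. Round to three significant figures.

V_A = 120 × 617/1856 = 39.892 V; V_B = 120 × 369/1856 = 23.858 V; V_C = 120 × 245/1856 = 15.841 V.
P_out = V_A I_A + V_B I_B + V_C I_C = 39.892×5.51 + 23.858×4.74 + 15.841×4.26 = 219.81 + 113.09 + 67.481 = 400.37 W.
Ideal ⇒ P_in = P_out, so I_p = P_out/V_p = 400.37/120 = 3.34 A.

I_p ≈ 3.34 A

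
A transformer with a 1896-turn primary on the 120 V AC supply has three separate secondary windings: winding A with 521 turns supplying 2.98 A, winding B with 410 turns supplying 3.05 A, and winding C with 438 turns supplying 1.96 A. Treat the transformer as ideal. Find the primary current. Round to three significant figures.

V_A = 120 × 521/1896 = 32.975 V; V_B = 120 × 410/1896 = 25.949 V; V_C = 120 × 438/1896 = 27.722 V.
P_out = V_A I_A + V_B I_B + V_C I_C = 32.975×2.98 + 25.949×3.05 + 27.722×1.96 = 98.265 + 79.146 + 54.334 = 231.74 W.
Ideal ⇒ P_in = P_out, so I_p = P_out/V_p = 231.74/120 = 1.93 A.

I_p ≈ 1.93 A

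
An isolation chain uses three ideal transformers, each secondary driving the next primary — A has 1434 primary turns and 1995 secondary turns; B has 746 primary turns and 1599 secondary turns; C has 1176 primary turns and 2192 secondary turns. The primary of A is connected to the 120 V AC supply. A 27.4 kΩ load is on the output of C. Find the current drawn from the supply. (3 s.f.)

After A: V = 120.00 × 1995/1434 = 166.95 V.
After B: V = 166.95 × 1599/746 = 357.84 V.
After C: V = 357.84 × 2192/1176 = 666.99 V.
I_load = 666.99/27400 = 0.024343 A, so P_out = 666.99 × 0.024343 = 16.236 W.
All ideal ⇒ P_in = P_out, so I_supply = 16.236/120 = 0.135 A.

I_supply ≈ 0.135 A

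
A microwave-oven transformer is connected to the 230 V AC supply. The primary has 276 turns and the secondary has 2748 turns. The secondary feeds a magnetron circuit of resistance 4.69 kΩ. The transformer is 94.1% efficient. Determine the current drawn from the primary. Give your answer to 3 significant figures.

V_s = 230 × 2748/276 = 2290.0 V.
I_s = V_s/R = 2290.0/4690 = 0.48827 A.
P_out = V_s I_s = 2290.0 × 0.48827 = 1118.1 W.
P_in = P_out/η = 1118.1/0.941 = 1188.3 W.
I_p = P_in/V_p = 1188.3/230 = 5.17 A.

I_p ≈ 5.17 A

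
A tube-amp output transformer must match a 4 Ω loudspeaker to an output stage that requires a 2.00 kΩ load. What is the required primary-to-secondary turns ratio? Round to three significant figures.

N_p/N_s ≈ 22.4

Z_p/Z_s = (N_p/N_s)², so N_p/N_s = √(2000/4) = √500 = 22.4.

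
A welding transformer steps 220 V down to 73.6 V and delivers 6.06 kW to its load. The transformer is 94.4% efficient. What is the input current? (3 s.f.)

I_in ≈ 29.2 A

P_in = P_out/η = 6060/0.944 = 6419.5 W.
I_in = P_in/V_in = 6419.5/220 = 29.2 A.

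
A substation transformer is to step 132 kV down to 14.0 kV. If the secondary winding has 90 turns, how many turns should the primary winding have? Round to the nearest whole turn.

N_p = 849 turns

N_p/N_s = V_p/V_s, so N_p = 90 × 132000/14000 = 848.6 ≈ 849 turns.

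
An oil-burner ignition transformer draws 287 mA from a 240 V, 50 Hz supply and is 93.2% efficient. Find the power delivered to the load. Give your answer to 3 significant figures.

P_in = V_p I_p = 240 × 0.287 = 68.880 W.
P_out = η P_in = 0.932 × 68.880 = 64.2 W.

P_out ≈ 64.2 W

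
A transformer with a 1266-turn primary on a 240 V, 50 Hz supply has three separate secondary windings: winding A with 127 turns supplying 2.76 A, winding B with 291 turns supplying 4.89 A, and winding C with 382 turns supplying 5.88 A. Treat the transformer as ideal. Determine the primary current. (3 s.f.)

V_A = 240 × 127/1266 = 24.076 V; V_B = 240 × 291/1266 = 55.166 V; V_C = 240 × 382/1266 = 72.417 V.
P_out = V_A I_A + V_B I_B + V_C I_C = 24.076×2.76 + 55.166×4.89 + 72.417×5.88 = 66.449 + 269.76 + 425.81 = 762.02 W.
Ideal ⇒ P_in = P_out, so I_p = P_out/V_p = 762.02/240 = 3.18 A.

I_p ≈ 3.18 A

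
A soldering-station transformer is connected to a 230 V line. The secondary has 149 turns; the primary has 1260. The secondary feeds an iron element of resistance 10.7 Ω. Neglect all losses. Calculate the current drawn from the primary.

I_p ≈ 0.301 A

V_s = V_p × N_s/N_p = 230 × 149/1260 = 27.198 V.
I_s = V_s/R = 27.198/10.7 = 2.5419 A.
For an ideal transformer I_p N_p = I_s N_s, so I_p = 2.5419 × 149/1260 = 0.301 A.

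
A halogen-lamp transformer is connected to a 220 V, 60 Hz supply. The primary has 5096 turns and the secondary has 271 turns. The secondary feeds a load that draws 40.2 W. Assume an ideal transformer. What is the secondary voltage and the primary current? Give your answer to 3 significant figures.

V_s ≈ 11.7 V, I_p ≈ 0.183 A

V_s = V_p × N_s/N_p = 220 × 271/5096 = 11.699 V.
I_s = P/V_s = 40.2/11.699 = 3.4361 A.
I_p = I_s × N_s/N_p = 3.4361 × 271/5096 = 0.183 A.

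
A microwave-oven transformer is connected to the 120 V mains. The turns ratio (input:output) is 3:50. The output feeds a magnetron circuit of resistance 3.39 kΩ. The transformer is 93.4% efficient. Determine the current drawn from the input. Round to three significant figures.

V_out = 120 × 50/3 = 2000.0 V.
I_out = V_out/R = 2000.0/3390 = 0.58997 A.
P_out = V_out I_out = 2000.0 × 0.58997 = 1179.9 W.
P_in = P_out/η = 1179.9/0.934 = 1263.3 W.
I_in = P_in/V_in = 1263.3/120 = 10.5 A.

I_in ≈ 10.5 A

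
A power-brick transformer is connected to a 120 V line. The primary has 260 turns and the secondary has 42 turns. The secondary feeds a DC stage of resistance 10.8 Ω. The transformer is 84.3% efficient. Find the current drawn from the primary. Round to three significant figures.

V_s = 120 × 42/260 = 19.385 V.
I_s = V_s/R = 19.385/10.8 = 1.7949 A.
P_out = V_s I_s = 19.385 × 1.7949 = 34.793 W.
P_in = P_out/η = 34.793/0.843 = 41.273 W.
I_p = P_in/V_p = 41.273/120 = 0.344 A.

I_p ≈ 0.344 A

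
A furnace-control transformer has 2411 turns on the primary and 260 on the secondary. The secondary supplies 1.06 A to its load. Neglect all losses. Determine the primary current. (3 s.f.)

For an ideal transformer I_p/I_s = N_s/N_p, so I_p = 1.06 × 260/2411 = 0.114 A.

I_p ≈ 0.114 A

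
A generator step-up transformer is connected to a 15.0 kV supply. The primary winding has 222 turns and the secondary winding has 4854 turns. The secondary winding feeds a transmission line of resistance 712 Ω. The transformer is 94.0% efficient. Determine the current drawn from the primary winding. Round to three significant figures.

V_s = 15000 × 4854/222 = 327970 V.
I_s = V_s/R = 327970/712 = 460.64 A.
P_out = V_s I_s = 327970 × 460.64 = 1.5108×10^8 W.
P_in = P_out/η = 1.5108×10^8/0.940 = 1.6072×10^8 W.
I_p = P_in/V_p = 1.6072×10^8/15000 = 10700 A.

I_p ≈ 10700 A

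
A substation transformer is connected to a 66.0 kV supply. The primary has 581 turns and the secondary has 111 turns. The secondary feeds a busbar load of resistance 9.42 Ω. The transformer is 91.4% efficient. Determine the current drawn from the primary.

V_s = 66000 × 111/581 = 12609 V.
I_s = V_s/R = 12609/9.42 = 1338.6 A.
P_out = V_s I_s = 12609 × 1338.6 = 1.6878×10^7 W.
P_in = P_out/η = 1.6878×10^7/0.914 = 1.8466×10^7 W.
I_p = P_in/V_p = 1.8466×10^7/66000 = 280 A.

I_p ≈ 280 A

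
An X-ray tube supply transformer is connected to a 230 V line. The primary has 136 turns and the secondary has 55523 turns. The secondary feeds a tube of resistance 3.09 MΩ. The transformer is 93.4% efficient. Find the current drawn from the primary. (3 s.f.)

V_s = 230 × 55523/136 = 93899 V.
I_s = V_s/R = 93899/(3.09×10^6) = 0.030388 A.
P_out = V_s I_s = 93899 × 0.030388 = 2853.4 W.
P_in = P_out/η = 2853.4/0.934 = 3055.1 W.
I_p = P_in/V_p = 3055.1/230 = 13.3 A.

I_p ≈ 13.3 A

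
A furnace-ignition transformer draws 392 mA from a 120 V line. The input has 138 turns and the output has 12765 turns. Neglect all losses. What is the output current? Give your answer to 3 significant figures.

I_out/I_in = N_in/N_out, so I_out = 0.392 × 138/12765 = 0.00424 A.

I_out ≈ 0.00424 A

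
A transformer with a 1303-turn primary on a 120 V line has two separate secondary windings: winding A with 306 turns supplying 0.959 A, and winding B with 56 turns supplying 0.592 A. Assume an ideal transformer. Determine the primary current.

V_A = 120 × 306/1303 = 28.181 V; V_B = 120 × 56/1303 = 5.1573 V.
P_out = V_A I_A + V_B I_B = 28.181×0.959 + 5.1573×0.592 = 27.026 + 3.0531 = 30.079 W.
Ideal ⇒ P_in = P_out, so I_p = P_out/V_p = 30.079/120 = 0.251 A.

I_p ≈ 0.251 A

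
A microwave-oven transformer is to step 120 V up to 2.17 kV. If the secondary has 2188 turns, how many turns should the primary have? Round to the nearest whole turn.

N_p/N_s = V_p/V_s, so N_p = 2188 × 120/2170 = 121.0 ≈ 121 turns.

N_p = 121 turns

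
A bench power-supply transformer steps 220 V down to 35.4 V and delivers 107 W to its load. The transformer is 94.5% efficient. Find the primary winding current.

I_p ≈ 0.515 A

P_in = P_out/η = 107/0.945 = 113.23 W.
I_p = P_in/V_p = 113.23/220 = 0.515 A.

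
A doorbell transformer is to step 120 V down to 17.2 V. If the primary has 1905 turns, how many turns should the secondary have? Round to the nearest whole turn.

N_s = 273 turns

N_s/N_p = V_s/V_p, so N_s = 1905 × 17.2/120 = 273.1 ≈ 273 turns.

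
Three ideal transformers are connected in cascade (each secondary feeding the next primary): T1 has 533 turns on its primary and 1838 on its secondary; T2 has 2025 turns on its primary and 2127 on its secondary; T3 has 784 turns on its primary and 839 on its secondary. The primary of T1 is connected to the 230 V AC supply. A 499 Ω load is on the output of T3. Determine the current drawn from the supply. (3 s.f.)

I_supply ≈ 6.93 A

Secondary of T1: V = 230.00 × 1838/533 = 793.13 V.
Secondary of T2: V = 793.13 × 2127/2025 = 833.08 V.
Secondary of T3: V = 833.08 × 839/784 = 891.53 V.
I_load = 891.53/499 = 1.7866 A, so P_out = 891.53 × 1.7866 = 1592.8 W.
All ideal ⇒ P_in = P_out, so I_supply = 1592.8/230 = 6.93 A.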